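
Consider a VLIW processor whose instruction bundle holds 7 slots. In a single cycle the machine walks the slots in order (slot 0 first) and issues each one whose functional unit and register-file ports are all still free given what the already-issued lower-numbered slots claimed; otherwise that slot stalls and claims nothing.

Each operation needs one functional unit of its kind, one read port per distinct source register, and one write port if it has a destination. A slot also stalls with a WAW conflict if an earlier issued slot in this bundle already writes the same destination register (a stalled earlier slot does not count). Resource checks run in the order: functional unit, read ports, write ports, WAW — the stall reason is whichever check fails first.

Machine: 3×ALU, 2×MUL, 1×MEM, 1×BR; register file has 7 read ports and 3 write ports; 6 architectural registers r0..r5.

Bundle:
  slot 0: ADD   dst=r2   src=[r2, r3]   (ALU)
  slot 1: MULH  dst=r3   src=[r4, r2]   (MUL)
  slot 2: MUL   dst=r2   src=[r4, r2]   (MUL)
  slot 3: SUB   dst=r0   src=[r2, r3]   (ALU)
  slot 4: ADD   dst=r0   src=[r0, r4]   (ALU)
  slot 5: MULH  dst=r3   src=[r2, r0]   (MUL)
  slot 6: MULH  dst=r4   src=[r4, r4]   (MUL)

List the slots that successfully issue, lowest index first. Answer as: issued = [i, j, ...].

#0 ALU src=r2,r3 dispatched  <A:2 Mu:2 Ld:1 B:1 rd:5 wr:2>
#1 MUL src=r4,r2 dispatched  <A:2 Mu:1 Ld:1 B:1 rd:3 wr:1>
#2 MUL src=r4,r2 held:WAW  <A:2 Mu:1 Ld:1 B:1 rd:3 wr:1>
#3 ALU src=r2,r3 dispatched  <A:1 Mu:1 Ld:1 B:1 rd:1 wr:0>
#4 ALU src=r0,r4 held:RD_PORT  <A:1 Mu:1 Ld:1 B:1 rd:1 wr:0>
#5 MUL src=r2,r0 held:RD_PORT  <A:1 Mu:1 Ld:1 B:1 rd:1 wr:0>
#6 MUL src=r4,r4 held:WR_PORT  <A:1 Mu:1 Ld:1 B:1 rd:1 wr:0>

issued = [0, 1, 3]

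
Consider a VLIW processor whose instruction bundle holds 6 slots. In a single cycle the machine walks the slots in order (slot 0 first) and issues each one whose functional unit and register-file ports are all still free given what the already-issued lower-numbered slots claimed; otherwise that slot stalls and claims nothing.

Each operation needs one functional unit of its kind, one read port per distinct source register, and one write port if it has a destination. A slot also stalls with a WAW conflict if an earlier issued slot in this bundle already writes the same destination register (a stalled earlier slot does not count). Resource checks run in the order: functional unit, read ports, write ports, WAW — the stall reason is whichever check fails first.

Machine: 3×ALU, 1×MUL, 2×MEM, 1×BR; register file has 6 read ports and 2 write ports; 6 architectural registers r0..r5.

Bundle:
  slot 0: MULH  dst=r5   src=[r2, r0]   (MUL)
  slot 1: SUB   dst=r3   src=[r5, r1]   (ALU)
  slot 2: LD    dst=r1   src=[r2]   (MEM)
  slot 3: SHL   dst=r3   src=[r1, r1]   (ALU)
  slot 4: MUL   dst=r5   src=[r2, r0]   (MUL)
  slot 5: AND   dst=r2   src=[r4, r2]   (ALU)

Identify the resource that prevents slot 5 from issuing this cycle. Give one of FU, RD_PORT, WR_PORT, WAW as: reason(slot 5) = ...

reason(slot 5) = WR_PORT

  0. MUL→r5 ⇒ go  {3A/0Mu/2Ld/1B | 4r 1w}
  1. ALU→r3 ⇒ go  {2A/0Mu/2Ld/1B | 2r 0w}
  2. MEM→r1 ⇒ no(WR_PORT)  {2A/0Mu/2Ld/1B | 2r 0w}
  3. ALU→r3 ⇒ no(WR_PORT)  {2A/0Mu/2Ld/1B | 2r 0w}
  4. MUL→r5 ⇒ no(FU)  {2A/0Mu/2Ld/1B | 2r 0w}
  5. ALU→r2 ⇒ no(WR_PORT)  {2A/0Mu/2Ld/1B | 2r 0w}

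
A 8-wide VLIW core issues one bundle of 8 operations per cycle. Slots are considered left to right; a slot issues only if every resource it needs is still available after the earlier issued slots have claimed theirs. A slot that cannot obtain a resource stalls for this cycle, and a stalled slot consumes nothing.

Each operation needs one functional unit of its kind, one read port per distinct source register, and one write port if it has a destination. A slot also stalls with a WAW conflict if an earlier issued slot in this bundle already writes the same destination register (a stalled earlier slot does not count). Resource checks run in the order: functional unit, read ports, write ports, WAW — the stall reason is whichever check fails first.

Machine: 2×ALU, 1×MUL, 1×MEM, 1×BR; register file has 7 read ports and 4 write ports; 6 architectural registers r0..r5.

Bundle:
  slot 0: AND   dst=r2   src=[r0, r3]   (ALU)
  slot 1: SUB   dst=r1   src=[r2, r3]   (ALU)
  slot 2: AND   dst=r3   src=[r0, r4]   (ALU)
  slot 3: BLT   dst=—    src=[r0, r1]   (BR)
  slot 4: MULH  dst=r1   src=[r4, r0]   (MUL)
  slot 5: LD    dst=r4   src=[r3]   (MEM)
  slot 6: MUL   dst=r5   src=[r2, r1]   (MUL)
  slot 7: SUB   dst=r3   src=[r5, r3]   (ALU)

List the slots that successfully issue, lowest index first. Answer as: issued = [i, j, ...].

issued = [0, 1, 3, 5]

  0. ALU→r2 ⇒ go  {1A/1Mu/1Ld/1B | 5r 3w}
  1. ALU→r1 ⇒ go  {0A/1Mu/1Ld/1B | 3r 2w}
  2. ALU→r3 ⇒ no(FU)  {0A/1Mu/1Ld/1B | 3r 2w}
  3. BR ⇒ go  {0A/1Mu/1Ld/0B | 1r 2w}
  4. MUL→r1 ⇒ no(RD_PORT)  {0A/1Mu/1Ld/0B | 1r 2w}
  5. MEM→r4 ⇒ go  {0A/1Mu/0Ld/0B | 0r 1w}
  6. MUL→r5 ⇒ no(RD_PORT)  {0A/1Mu/0Ld/0B | 0r 1w}
  7. ALU→r3 ⇒ no(FU)  {0A/1Mu/0Ld/0B | 0r 1w}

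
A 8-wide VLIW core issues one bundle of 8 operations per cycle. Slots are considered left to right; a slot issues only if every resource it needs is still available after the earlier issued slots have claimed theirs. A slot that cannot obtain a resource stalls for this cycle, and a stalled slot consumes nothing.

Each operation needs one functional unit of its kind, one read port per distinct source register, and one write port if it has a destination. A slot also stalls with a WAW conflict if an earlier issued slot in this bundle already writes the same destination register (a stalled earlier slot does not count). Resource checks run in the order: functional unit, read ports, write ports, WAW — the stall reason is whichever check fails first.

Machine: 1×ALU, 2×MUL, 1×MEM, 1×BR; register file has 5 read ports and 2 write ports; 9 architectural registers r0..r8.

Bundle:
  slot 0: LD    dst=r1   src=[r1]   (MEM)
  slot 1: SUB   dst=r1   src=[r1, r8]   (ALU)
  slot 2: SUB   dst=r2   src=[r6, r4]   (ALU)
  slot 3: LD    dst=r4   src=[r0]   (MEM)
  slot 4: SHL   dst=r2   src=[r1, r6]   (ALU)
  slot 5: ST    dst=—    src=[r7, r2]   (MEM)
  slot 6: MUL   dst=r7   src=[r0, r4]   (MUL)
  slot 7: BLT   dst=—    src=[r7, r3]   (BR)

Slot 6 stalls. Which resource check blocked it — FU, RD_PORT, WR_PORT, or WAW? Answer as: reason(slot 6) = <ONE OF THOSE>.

(0) want 1×MEM +1rd +1wr — yes → AL1|MU2|ME0|BR1|rd4|wr1
(1) want 1×ALU +2rd +1wr — WAW → AL1|MU2|ME0|BR1|rd4|wr1
(2) want 1×ALU +2rd +1wr — yes → AL0|MU2|ME0|BR1|rd2|wr0
(3) want 1×MEM +1rd +1wr — FU → AL0|MU2|ME0|BR1|rd2|wr0
(4) want 1×ALU +2rd +1wr — FU → AL0|MU2|ME0|BR1|rd2|wr0
(5) want 1×MEM +2rd +0wr — FU → AL0|MU2|ME0|BR1|rd2|wr0
(6) want 1×MUL +2rd +1wr — WR_PORT → AL0|MU2|ME0|BR1|rd2|wr0
(7) want 1×BR +2rd +0wr — yes → AL0|MU2|ME0|BR0|rd0|wr0

reason(slot 6) = WR_PORT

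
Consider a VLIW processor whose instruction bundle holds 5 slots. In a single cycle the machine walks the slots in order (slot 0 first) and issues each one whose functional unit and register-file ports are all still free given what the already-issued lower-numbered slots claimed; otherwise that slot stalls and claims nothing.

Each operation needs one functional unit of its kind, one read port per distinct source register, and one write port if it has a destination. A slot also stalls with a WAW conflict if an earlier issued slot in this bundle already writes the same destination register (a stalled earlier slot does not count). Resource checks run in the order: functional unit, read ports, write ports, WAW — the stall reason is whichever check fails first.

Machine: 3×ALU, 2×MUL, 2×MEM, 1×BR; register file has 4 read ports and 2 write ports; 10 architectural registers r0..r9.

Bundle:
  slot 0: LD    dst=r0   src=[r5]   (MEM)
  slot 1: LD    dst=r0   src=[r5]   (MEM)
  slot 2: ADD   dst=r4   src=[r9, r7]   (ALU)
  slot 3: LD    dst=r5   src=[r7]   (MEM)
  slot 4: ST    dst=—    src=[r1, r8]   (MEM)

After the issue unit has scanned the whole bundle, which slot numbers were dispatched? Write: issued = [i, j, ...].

issued = [0, 2]

  0. MEM→r0 ⇒ go  {3A/2Mu/1Ld/1B | 3r 1w}
  1. MEM→r0 ⇒ no(WAW)  {3A/2Mu/1Ld/1B | 3r 1w}
  2. ALU→r4 ⇒ go  {2A/2Mu/1Ld/1B | 1r 0w}
  3. MEM→r5 ⇒ no(WR_PORT)  {2A/2Mu/1Ld/1B | 1r 0w}
  4. MEM ⇒ no(RD_PORT)  {2A/2Mu/1Ld/1B | 1r 0w}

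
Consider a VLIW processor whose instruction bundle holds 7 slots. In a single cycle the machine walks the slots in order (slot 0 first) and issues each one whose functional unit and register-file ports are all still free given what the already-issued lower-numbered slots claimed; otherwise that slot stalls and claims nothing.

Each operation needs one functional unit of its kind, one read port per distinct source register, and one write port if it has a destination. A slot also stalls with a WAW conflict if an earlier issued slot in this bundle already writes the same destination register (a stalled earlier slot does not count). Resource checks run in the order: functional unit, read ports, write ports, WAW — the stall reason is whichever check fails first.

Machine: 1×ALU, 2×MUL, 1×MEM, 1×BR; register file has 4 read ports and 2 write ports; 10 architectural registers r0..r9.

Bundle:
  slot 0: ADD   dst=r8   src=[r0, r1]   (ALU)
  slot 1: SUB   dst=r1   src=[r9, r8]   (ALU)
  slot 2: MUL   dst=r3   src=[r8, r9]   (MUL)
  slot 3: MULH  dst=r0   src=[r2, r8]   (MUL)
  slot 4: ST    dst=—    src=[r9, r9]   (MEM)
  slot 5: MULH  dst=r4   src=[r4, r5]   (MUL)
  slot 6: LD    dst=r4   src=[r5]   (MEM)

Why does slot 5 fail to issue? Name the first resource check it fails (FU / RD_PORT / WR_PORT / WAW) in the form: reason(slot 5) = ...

reason(slot 5) = RD_PORT

  0. ALU→r8 ⇒ go  {0A/2Mu/1Ld/1B | 2r 1w}
  1. ALU→r1 ⇒ no(FU)  {0A/2Mu/1Ld/1B | 2r 1w}
  2. MUL→r3 ⇒ go  {0A/1Mu/1Ld/1B | 0r 0w}
  3. MUL→r0 ⇒ no(RD_PORT)  {0A/1Mu/1Ld/1B | 0r 0w}
  4. MEM ⇒ no(RD_PORT)  {0A/1Mu/1Ld/1B | 0r 0w}
  5. MUL→r4 ⇒ no(RD_PORT)  {0A/1Mu/1Ld/1B | 0r 0w}
  6. MEM→r4 ⇒ no(RD_PORT)  {0A/1Mu/1Ld/1B | 0r 0w}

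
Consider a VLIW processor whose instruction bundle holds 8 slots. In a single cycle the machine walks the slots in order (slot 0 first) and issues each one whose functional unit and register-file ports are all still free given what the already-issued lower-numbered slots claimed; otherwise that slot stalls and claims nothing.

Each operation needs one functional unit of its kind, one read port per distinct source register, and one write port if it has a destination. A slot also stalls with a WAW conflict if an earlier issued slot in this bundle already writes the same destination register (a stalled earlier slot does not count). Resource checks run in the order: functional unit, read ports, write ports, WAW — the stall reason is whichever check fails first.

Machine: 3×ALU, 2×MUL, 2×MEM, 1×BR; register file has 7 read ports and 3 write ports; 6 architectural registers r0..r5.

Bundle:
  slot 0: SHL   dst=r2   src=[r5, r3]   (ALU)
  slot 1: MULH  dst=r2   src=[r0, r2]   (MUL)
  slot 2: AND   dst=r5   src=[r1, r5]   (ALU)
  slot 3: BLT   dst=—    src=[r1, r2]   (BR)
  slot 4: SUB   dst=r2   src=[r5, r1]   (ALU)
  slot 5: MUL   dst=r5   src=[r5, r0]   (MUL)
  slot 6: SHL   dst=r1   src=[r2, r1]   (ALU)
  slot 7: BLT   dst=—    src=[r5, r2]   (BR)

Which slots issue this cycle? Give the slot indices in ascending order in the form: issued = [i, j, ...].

issued = [0, 2, 3]

  0. ALU→r2 ⇒ go  {2A/2Mu/2Ld/1B | 5r 2w}
  1. MUL→r2 ⇒ no(WAW)  {2A/2Mu/2Ld/1B | 5r 2w}
  2. ALU→r5 ⇒ go  {1A/2Mu/2Ld/1B | 3r 1w}
  3. BR ⇒ go  {1A/2Mu/2Ld/0B | 1r 1w}
  4. ALU→r2 ⇒ no(RD_PORT)  {1A/2Mu/2Ld/0B | 1r 1w}
  5. MUL→r5 ⇒ no(RD_PORT)  {1A/2Mu/2Ld/0B | 1r 1w}
  6. ALU→r1 ⇒ no(RD_PORT)  {1A/2Mu/2Ld/0B | 1r 1w}
  7. BR ⇒ no(FU)  {1A/2Mu/2Ld/0B | 1r 1w}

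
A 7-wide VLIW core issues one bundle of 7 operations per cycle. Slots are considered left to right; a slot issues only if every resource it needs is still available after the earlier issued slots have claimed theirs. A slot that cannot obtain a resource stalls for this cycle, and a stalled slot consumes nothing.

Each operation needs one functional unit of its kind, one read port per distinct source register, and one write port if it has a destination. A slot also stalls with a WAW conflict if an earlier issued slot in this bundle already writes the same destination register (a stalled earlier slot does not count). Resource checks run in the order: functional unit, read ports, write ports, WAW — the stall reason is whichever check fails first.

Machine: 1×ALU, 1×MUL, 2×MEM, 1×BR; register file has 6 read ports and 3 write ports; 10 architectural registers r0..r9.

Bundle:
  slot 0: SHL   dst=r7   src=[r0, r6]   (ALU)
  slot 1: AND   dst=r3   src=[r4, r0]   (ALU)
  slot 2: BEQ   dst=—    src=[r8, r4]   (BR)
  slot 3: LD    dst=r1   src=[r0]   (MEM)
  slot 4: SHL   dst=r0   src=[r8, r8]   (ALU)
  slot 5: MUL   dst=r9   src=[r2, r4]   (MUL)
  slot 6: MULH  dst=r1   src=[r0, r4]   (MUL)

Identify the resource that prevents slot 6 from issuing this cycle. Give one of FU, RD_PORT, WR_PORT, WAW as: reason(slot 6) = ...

[0] ALU needs rd=2 wr=1: ok; after: ALU=0 MUL=1 MEM=2 BR=1, R=4, W=2
[1] ALU needs rd=2 wr=1: FU; after: ALU=0 MUL=1 MEM=2 BR=1, R=4, W=2
[2] BR needs rd=2 wr=0: ok; after: ALU=0 MUL=1 MEM=2 BR=0, R=2, W=2
[3] MEM needs rd=1 wr=1: ok; after: ALU=0 MUL=1 MEM=1 BR=0, R=1, W=1
[4] ALU needs rd=1 wr=1: FU; after: ALU=0 MUL=1 MEM=1 BR=0, R=1, W=1
[5] MUL needs rd=2 wr=1: RD_PORT; after: ALU=0 MUL=1 MEM=1 BR=0, R=1, W=1
[6] MUL needs rd=2 wr=1: RD_PORT; after: ALU=0 MUL=1 MEM=1 BR=0, R=1, W=1

reason(slot 6) = RD_PORT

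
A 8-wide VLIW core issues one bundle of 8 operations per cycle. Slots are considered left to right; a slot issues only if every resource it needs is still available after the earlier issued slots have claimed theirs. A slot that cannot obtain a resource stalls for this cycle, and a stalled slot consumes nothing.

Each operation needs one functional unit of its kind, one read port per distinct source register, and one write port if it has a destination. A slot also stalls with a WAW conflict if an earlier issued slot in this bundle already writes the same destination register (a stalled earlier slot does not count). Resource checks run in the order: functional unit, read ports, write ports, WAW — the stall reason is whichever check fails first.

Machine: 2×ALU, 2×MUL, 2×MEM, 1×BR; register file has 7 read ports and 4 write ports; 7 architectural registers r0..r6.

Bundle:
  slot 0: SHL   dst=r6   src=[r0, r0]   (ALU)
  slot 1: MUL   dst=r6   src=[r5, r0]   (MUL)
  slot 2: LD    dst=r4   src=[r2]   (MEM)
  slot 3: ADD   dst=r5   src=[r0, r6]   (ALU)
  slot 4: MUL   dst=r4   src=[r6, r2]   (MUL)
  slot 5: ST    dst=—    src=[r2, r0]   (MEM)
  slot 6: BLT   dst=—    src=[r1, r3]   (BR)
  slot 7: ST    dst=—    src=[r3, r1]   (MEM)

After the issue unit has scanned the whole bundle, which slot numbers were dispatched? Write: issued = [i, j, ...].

issued = [0, 2, 3, 5]

[0] ALU needs rd=1 wr=1: ok; after: ALU=1 MUL=2 MEM=2 BR=1, R=6, W=3
[1] MUL needs rd=2 wr=1: WAW; after: ALU=1 MUL=2 MEM=2 BR=1, R=6, W=3
[2] MEM needs rd=1 wr=1: ok; after: ALU=1 MUL=2 MEM=1 BR=1, R=5, W=2
[3] ALU needs rd=2 wr=1: ok; after: ALU=0 MUL=2 MEM=1 BR=1, R=3, W=1
[4] MUL needs rd=2 wr=1: WAW; after: ALU=0 MUL=2 MEM=1 BR=1, R=3, W=1
[5] MEM needs rd=2 wr=0: ok; after: ALU=0 MUL=2 MEM=0 BR=1, R=1, W=1
[6] BR needs rd=2 wr=0: RD_PORT; after: ALU=0 MUL=2 MEM=0 BR=1, R=1, W=1
[7] MEM needs rd=2 wr=0: FU; after: ALU=0 MUL=2 MEM=0 BR=1, R=1, W=1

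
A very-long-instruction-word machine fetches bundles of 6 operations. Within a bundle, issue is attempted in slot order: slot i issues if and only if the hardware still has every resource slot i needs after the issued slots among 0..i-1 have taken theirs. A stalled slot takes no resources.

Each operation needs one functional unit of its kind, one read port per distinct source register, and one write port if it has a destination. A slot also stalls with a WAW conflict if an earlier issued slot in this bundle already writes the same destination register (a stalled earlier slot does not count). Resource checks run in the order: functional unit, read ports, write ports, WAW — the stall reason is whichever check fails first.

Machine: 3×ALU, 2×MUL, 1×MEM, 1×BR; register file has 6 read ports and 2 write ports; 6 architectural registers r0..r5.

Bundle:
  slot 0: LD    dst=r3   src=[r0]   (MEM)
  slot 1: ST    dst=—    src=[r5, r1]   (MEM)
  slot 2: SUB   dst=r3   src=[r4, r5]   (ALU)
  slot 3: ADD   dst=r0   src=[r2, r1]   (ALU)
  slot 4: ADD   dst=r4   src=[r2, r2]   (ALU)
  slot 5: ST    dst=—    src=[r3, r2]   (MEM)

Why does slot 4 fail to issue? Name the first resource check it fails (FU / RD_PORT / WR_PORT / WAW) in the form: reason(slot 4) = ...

(0) want 1×MEM +1rd +1wr — yes → AL3|MU2|ME0|BR1|rd5|wr1
(1) want 1×MEM +2rd +0wr — FU → AL3|MU2|ME0|BR1|rd5|wr1
(2) want 1×ALU +2rd +1wr — WAW → AL3|MU2|ME0|BR1|rd5|wr1
(3) want 1×ALU +2rd +1wr — yes → AL2|MU2|ME0|BR1|rd3|wr0
(4) want 1×ALU +1rd +1wr — WR_PORT → AL2|MU2|ME0|BR1|rd3|wr0
(5) want 1×MEM +2rd +0wr — FU → AL2|MU2|ME0|BR1|rd3|wr0

reason(slot 4) = WR_PORT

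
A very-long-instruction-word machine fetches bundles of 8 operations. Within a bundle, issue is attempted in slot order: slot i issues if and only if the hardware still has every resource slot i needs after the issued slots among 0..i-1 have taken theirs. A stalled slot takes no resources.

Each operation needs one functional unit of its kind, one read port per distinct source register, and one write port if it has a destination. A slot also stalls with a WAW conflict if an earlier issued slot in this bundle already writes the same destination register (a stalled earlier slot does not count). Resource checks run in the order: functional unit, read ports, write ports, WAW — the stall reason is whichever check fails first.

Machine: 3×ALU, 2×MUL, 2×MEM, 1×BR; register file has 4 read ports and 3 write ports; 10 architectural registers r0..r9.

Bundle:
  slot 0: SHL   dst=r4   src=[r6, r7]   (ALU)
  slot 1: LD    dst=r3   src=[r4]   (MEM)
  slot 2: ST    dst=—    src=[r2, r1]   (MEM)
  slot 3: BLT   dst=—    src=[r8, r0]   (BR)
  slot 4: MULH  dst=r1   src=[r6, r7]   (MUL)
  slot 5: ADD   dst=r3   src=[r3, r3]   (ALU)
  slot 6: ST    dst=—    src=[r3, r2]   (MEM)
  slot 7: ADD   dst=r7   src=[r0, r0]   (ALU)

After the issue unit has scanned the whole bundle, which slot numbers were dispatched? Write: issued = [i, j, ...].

#0 ALU src=r6,r7 dispatched  <A:2 Mu:2 Ld:2 B:1 rd:2 wr:2>
#1 MEM src=r4 dispatched  <A:2 Mu:2 Ld:1 B:1 rd:1 wr:1>
#2 MEM src=r2,r1 held:RD_PORT  <A:2 Mu:2 Ld:1 B:1 rd:1 wr:1>
#3 BR src=r8,r0 held:RD_PORT  <A:2 Mu:2 Ld:1 B:1 rd:1 wr:1>
#4 MUL src=r6,r7 held:RD_PORT  <A:2 Mu:2 Ld:1 B:1 rd:1 wr:1>
#5 ALU src=r3,r3 held:WAW  <A:2 Mu:2 Ld:1 B:1 rd:1 wr:1>
#6 MEM src=r3,r2 held:RD_PORT  <A:2 Mu:2 Ld:1 B:1 rd:1 wr:1>
#7 ALU src=r0,r0 dispatched  <A:1 Mu:2 Ld:1 B:1 rd:0 wr:0>

issued = [0, 1, 7]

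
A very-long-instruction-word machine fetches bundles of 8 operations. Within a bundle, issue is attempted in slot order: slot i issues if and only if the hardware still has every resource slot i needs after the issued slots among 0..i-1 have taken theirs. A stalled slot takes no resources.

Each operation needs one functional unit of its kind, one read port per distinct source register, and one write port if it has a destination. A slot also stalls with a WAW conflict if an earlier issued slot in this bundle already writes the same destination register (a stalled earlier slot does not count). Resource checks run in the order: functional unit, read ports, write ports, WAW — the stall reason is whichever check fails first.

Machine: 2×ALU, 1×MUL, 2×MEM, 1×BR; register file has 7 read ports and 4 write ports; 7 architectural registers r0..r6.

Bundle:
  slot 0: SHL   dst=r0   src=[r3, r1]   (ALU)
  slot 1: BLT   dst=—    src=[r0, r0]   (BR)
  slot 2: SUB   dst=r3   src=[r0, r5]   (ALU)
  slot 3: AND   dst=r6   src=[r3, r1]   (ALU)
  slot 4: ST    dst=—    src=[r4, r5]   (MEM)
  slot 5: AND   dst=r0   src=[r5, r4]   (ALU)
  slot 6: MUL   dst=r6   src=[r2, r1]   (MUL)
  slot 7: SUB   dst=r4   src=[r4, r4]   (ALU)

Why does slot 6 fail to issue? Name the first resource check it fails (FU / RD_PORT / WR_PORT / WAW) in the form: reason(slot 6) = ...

  0. ALU→r0 ⇒ go  {1A/1Mu/2Ld/1B | 5r 3w}
  1. BR ⇒ go  {1A/1Mu/2Ld/0B | 4r 3w}
  2. ALU→r3 ⇒ go  {0A/1Mu/2Ld/0B | 2r 2w}
  3. ALU→r6 ⇒ no(FU)  {0A/1Mu/2Ld/0B | 2r 2w}
  4. MEM ⇒ go  {0A/1Mu/1Ld/0B | 0r 2w}
  5. ALU→r0 ⇒ no(FU)  {0A/1Mu/1Ld/0B | 0r 2w}
  6. MUL→r6 ⇒ no(RD_PORT)  {0A/1Mu/1Ld/0B | 0r 2w}
  7. ALU→r4 ⇒ no(FU)  {0A/1Mu/1Ld/0B | 0r 2w}

reason(slot 6) = RD_PORT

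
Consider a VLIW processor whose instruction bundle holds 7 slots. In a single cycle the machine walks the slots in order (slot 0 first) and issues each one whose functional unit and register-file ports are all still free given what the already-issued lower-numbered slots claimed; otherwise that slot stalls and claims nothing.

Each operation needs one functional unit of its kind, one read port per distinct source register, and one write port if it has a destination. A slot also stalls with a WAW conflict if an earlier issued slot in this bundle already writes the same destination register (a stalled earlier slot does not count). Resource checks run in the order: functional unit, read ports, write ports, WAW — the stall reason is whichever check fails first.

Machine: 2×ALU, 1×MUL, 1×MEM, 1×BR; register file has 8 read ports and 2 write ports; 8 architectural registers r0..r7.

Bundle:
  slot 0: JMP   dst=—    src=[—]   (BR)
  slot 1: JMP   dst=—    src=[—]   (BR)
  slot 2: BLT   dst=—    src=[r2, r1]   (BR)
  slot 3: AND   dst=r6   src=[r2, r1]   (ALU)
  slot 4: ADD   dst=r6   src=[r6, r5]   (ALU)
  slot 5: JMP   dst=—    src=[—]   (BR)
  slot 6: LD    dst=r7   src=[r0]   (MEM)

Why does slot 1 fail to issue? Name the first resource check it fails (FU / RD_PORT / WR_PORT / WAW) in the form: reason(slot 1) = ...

  0. BR ⇒ go  {2A/1Mu/1Ld/0B | 8r 2w}
  1. BR ⇒ no(FU)  {2A/1Mu/1Ld/0B | 8r 2w}
  2. BR ⇒ no(FU)  {2A/1Mu/1Ld/0B | 8r 2w}
  3. ALU→r6 ⇒ go  {1A/1Mu/1Ld/0B | 6r 1w}
  4. ALU→r6 ⇒ no(WAW)  {1A/1Mu/1Ld/0B | 6r 1w}
  5. BR ⇒ no(FU)  {1A/1Mu/1Ld/0B | 6r 1w}
  6. MEM→r7 ⇒ go  {1A/1Mu/0Ld/0B | 5r 0w}

reason(slot 1) = FU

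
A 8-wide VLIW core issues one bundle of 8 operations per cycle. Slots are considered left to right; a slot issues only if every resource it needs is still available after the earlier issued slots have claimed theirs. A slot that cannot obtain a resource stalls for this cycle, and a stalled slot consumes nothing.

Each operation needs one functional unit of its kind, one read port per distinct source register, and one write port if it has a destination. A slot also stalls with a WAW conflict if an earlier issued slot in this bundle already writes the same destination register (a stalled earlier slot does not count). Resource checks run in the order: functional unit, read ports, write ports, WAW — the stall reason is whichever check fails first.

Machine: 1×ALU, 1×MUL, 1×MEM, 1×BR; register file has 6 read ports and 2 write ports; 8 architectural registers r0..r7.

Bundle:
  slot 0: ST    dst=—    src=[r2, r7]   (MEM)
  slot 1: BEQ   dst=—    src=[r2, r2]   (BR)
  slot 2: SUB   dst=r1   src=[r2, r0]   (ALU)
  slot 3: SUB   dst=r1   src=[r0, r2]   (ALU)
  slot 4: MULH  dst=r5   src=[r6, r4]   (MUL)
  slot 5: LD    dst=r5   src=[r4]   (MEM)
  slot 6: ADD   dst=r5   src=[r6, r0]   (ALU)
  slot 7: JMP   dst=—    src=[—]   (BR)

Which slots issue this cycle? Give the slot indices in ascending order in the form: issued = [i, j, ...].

(0) want 1×MEM +2rd +0wr — yes → AL1|MU1|ME0|BR1|rd4|wr2
(1) want 1×BR +1rd +0wr — yes → AL1|MU1|ME0|BR0|rd3|wr2
(2) want 1×ALU +2rd +1wr — yes → AL0|MU1|ME0|BR0|rd1|wr1
(3) want 1×ALU +2rd +1wr — FU → AL0|MU1|ME0|BR0|rd1|wr1
(4) want 1×MUL +2rd +1wr — RD_PORT → AL0|MU1|ME0|BR0|rd1|wr1
(5) want 1×MEM +1rd +1wr — FU → AL0|MU1|ME0|BR0|rd1|wr1
(6) want 1×ALU +2rd +1wr — FU → AL0|MU1|ME0|BR0|rd1|wr1
(7) want 1×BR +0rd +0wr — FU → AL0|MU1|ME0|BR0|rd1|wr1

issued = [0, 1, 2]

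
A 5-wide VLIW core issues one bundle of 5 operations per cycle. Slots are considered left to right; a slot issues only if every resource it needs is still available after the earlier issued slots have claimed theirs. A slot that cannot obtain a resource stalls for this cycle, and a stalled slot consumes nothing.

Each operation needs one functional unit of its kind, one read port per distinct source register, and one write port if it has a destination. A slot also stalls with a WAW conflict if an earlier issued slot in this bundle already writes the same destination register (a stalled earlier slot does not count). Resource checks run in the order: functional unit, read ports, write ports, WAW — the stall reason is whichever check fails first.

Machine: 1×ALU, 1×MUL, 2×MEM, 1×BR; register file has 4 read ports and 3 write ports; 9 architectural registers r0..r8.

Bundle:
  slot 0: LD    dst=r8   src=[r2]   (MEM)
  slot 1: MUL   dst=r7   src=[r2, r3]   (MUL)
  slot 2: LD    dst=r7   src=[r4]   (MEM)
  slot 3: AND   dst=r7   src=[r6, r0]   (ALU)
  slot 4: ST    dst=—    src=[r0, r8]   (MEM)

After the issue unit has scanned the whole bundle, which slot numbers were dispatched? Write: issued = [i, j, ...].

issued = [0, 1]

[0] MEM needs rd=1 wr=1: ok; after: ALU=1 MUL=1 MEM=1 BR=1, R=3, W=2
[1] MUL needs rd=2 wr=1: ok; after: ALU=1 MUL=0 MEM=1 BR=1, R=1, W=1
[2] MEM needs rd=1 wr=1: WAW; after: ALU=1 MUL=0 MEM=1 BR=1, R=1, W=1
[3] ALU needs rd=2 wr=1: RD_PORT; after: ALU=1 MUL=0 MEM=1 BR=1, R=1, W=1
[4] MEM needs rd=2 wr=0: RD_PORT; after: ALU=1 MUL=0 MEM=1 BR=1, R=1, W=1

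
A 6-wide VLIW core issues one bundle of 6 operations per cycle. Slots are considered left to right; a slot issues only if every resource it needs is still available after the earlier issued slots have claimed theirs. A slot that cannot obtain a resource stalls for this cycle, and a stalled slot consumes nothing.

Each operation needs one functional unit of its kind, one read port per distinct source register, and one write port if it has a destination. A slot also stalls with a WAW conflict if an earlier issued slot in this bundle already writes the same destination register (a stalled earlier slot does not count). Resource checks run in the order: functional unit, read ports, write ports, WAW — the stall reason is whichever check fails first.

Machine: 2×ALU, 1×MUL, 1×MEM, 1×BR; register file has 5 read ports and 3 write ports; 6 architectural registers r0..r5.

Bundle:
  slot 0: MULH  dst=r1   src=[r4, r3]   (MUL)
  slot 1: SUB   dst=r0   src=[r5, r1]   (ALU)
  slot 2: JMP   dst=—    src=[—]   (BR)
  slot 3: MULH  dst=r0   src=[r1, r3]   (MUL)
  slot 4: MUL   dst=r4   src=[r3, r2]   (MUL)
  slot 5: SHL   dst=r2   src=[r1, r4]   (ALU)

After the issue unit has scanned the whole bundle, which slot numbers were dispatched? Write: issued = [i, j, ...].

issued = [0, 1, 2]

  0. MUL→r1 ⇒ go  {2A/0Mu/1Ld/1B | 3r 2w}
  1. ALU→r0 ⇒ go  {1A/0Mu/1Ld/1B | 1r 1w}
  2. BR ⇒ go  {1A/0Mu/1Ld/0B | 1r 1w}
  3. MUL→r0 ⇒ no(FU)  {1A/0Mu/1Ld/0B | 1r 1w}
  4. MUL→r4 ⇒ no(FU)  {1A/0Mu/1Ld/0B | 1r 1w}
  5. ALU→r2 ⇒ no(RD_PORT)  {1A/0Mu/1Ld/0B | 1r 1w}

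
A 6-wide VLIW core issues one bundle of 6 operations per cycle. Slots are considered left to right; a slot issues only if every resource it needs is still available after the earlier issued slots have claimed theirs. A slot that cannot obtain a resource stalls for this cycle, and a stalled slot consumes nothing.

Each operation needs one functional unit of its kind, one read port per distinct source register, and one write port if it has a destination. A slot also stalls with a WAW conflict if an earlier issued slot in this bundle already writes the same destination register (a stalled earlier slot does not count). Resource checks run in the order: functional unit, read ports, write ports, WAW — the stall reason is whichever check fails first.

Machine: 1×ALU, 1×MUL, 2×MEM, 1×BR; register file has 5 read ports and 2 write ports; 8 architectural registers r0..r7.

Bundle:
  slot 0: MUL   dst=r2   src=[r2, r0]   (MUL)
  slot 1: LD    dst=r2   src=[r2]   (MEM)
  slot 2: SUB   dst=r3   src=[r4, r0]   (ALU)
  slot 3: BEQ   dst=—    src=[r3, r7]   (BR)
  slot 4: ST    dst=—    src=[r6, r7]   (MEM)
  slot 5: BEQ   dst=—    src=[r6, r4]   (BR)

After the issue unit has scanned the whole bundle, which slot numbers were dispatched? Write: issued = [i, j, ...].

issued = [0, 2]

  0. MUL→r2 ⇒ go  {1A/0Mu/2Ld/1B | 3r 1w}
  1. MEM→r2 ⇒ no(WAW)  {1A/0Mu/2Ld/1B | 3r 1w}
  2. ALU→r3 ⇒ go  {0A/0Mu/2Ld/1B | 1r 0w}
  3. BR ⇒ no(RD_PORT)  {0A/0Mu/2Ld/1B | 1r 0w}
  4. MEM ⇒ no(RD_PORT)  {0A/0Mu/2Ld/1B | 1r 0w}
  5. BR ⇒ no(RD_PORT)  {0A/0Mu/2Ld/1B | 1r 0w}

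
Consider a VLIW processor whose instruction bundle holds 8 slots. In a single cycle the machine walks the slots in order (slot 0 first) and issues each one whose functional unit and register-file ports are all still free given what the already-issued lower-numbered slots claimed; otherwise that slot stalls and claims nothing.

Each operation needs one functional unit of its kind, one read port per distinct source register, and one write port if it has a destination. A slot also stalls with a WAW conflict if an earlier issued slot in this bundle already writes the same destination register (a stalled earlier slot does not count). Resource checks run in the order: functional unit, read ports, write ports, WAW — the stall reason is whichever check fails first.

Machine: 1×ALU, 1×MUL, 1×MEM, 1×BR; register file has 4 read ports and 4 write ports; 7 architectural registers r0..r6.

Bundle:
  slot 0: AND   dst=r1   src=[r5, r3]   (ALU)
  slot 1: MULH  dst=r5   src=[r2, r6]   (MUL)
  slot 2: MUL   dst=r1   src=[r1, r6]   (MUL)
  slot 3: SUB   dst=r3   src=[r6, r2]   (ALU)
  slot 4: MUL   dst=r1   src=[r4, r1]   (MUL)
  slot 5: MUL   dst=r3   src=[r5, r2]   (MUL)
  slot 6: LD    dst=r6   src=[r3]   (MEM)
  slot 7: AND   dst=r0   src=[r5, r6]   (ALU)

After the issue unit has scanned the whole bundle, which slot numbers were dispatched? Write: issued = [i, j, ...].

[0] ALU needs rd=2 wr=1: ok; after: ALU=0 MUL=1 MEM=1 BR=1, R=2, W=3
[1] MUL needs rd=2 wr=1: ok; after: ALU=0 MUL=0 MEM=1 BR=1, R=0, W=2
[2] MUL needs rd=2 wr=1: FU; after: ALU=0 MUL=0 MEM=1 BR=1, R=0, W=2
[3] ALU needs rd=2 wr=1: FU; after: ALU=0 MUL=0 MEM=1 BR=1, R=0, W=2
[4] MUL needs rd=2 wr=1: FU; after: ALU=0 MUL=0 MEM=1 BR=1, R=0, W=2
[5] MUL needs rd=2 wr=1: FU; after: ALU=0 MUL=0 MEM=1 BR=1, R=0, W=2
[6] MEM needs rd=1 wr=1: RD_PORT; after: ALU=0 MUL=0 MEM=1 BR=1, R=0, W=2
[7] ALU needs rd=2 wr=1: FU; after: ALU=0 MUL=0 MEM=1 BR=1, R=0, W=2

issued = [0, 1]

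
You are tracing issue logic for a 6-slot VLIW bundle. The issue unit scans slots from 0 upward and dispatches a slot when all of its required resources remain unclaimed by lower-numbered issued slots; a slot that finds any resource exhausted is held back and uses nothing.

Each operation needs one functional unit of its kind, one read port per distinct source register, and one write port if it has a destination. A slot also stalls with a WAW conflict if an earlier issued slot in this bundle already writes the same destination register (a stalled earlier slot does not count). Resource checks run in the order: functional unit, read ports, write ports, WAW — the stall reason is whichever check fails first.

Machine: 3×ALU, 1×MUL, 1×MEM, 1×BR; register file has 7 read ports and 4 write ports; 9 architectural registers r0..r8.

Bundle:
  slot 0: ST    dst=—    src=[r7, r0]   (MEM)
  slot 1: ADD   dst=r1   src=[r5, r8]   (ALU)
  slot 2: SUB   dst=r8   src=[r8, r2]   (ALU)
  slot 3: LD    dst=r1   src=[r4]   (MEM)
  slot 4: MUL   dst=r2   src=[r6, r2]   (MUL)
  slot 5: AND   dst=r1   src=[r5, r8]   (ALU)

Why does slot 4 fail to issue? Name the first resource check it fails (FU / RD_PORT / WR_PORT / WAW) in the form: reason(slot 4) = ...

#0 MEM src=r7,r0 dispatched  <A:3 Mu:1 Ld:0 B:1 rd:5 wr:4>
#1 ALU src=r5,r8 dispatched  <A:2 Mu:1 Ld:0 B:1 rd:3 wr:3>
#2 ALU src=r8,r2 dispatched  <A:1 Mu:1 Ld:0 B:1 rd:1 wr:2>
#3 MEM src=r4 held:FU  <A:1 Mu:1 Ld:0 B:1 rd:1 wr:2>
#4 MUL src=r6,r2 held:RD_PORT  <A:1 Mu:1 Ld:0 B:1 rd:1 wr:2>
#5 ALU src=r5,r8 held:RD_PORT  <A:1 Mu:1 Ld:0 B:1 rd:1 wr:2>

reason(slot 4) = RD_PORT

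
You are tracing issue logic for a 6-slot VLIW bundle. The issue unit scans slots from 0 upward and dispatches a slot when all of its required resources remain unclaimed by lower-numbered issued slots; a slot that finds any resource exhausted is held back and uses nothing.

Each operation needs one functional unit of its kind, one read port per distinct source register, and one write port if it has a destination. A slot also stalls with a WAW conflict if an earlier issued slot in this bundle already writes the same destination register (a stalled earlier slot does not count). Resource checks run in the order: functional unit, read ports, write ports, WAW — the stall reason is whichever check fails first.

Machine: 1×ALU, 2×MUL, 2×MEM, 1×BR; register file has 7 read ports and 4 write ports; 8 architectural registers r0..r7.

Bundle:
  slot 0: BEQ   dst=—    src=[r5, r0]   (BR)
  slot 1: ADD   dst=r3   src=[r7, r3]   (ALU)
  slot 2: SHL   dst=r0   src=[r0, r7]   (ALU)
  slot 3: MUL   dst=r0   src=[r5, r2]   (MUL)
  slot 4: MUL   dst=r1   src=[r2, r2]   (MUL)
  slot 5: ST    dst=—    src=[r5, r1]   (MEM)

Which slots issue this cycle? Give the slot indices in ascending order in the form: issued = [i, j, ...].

issued = [0, 1, 3, 4]

(0) want 1×BR +2rd +0wr — yes → AL1|MU2|ME2|BR0|rd5|wr4
(1) want 1×ALU +2rd +1wr — yes → AL0|MU2|ME2|BR0|rd3|wr3
(2) want 1×ALU +2rd +1wr — FU → AL0|MU2|ME2|BR0|rd3|wr3
(3) want 1×MUL +2rd +1wr — yes → AL0|MU1|ME2|BR0|rd1|wr2
(4) want 1×MUL +1rd +1wr — yes → AL0|MU0|ME2|BR0|rd0|wr1
(5) want 1×MEM +2rd +0wr — RD_PORT → AL0|MU0|ME2|BR0|rd0|wr1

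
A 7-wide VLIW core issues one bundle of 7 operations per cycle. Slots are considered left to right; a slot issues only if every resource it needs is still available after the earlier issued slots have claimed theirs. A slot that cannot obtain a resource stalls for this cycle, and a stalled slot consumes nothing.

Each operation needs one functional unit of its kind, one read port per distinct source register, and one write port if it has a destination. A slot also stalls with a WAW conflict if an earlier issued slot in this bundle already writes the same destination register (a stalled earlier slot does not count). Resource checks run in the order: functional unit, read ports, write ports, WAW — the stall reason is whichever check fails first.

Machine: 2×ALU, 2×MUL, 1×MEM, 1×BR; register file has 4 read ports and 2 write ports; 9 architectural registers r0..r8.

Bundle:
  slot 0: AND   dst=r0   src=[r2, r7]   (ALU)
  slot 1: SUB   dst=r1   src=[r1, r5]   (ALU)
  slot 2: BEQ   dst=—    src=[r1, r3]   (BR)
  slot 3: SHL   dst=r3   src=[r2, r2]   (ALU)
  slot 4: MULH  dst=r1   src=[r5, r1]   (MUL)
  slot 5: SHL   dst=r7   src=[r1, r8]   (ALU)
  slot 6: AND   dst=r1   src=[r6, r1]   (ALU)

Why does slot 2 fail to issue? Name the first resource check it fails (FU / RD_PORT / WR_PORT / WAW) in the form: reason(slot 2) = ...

slot 0 (ALU): ISSUE — free A1,Mu2,Ld1,B1 rp2 wp1
slot 1 (ALU): ISSUE — free A0,Mu2,Ld1,B1 rp0 wp0
slot 2 (BR): stall RD_PORT — free A0,Mu2,Ld1,B1 rp0 wp0
slot 3 (ALU): stall FU — free A0,Mu2,Ld1,B1 rp0 wp0
slot 4 (MUL): stall RD_PORT — free A0,Mu2,Ld1,B1 rp0 wp0
slot 5 (ALU): stall FU — free A0,Mu2,Ld1,B1 rp0 wp0
slot 6 (ALU): stall FU — free A0,Mu2,Ld1,B1 rp0 wp0

reason(slot 2) = RD_PORT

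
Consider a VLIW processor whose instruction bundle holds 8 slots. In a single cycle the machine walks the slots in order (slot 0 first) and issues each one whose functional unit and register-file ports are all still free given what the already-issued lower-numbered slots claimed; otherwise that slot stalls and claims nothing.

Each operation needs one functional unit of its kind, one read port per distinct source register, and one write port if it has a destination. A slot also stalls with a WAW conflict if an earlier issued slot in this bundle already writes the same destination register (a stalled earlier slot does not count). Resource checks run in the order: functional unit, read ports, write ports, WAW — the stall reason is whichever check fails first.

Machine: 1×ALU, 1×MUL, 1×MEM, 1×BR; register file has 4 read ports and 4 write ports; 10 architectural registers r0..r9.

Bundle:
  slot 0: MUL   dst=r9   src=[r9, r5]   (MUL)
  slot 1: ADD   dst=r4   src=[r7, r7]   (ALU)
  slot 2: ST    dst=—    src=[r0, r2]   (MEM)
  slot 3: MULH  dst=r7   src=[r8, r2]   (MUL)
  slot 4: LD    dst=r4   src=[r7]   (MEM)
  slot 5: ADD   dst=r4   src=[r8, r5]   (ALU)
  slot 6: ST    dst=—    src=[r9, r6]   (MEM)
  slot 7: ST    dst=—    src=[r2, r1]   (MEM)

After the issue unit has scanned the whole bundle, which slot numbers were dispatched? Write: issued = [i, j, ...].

  0. MUL→r9 ⇒ go  {1A/0Mu/1Ld/1B | 2r 3w}
  1. ALU→r4 ⇒ go  {0A/0Mu/1Ld/1B | 1r 2w}
  2. MEM ⇒ no(RD_PORT)  {0A/0Mu/1Ld/1B | 1r 2w}
  3. MUL→r7 ⇒ no(FU)  {0A/0Mu/1Ld/1B | 1r 2w}
  4. MEM→r4 ⇒ no(WAW)  {0A/0Mu/1Ld/1B | 1r 2w}
  5. ALU→r4 ⇒ no(FU)  {0A/0Mu/1Ld/1B | 1r 2w}
  6. MEM ⇒ no(RD_PORT)  {0A/0Mu/1Ld/1B | 1r 2w}
  7. MEM ⇒ no(RD_PORT)  {0A/0Mu/1Ld/1B | 1r 2w}

issued = [0, 1]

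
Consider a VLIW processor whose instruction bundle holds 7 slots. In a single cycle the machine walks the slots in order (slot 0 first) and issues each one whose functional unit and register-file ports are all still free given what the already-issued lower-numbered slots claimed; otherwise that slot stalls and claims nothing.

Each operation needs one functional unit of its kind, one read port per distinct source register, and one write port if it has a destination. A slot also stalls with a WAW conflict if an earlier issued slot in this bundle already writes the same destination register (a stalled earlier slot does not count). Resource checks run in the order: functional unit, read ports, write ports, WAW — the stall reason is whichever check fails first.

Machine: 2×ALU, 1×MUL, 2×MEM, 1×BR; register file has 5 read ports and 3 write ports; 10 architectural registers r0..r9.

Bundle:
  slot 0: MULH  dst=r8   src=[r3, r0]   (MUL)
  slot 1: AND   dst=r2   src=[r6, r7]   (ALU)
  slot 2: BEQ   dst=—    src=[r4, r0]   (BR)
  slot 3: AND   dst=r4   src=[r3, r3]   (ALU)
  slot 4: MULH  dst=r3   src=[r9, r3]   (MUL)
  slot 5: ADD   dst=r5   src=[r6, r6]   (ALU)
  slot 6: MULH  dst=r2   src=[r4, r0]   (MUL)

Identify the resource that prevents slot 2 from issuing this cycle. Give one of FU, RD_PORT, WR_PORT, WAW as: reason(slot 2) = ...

reason(slot 2) = RD_PORT

[0] MUL needs rd=2 wr=1: ok; after: ALU=2 MUL=0 MEM=2 BR=1, R=3, W=2
[1] ALU needs rd=2 wr=1: ok; after: ALU=1 MUL=0 MEM=2 BR=1, R=1, W=1
[2] BR needs rd=2 wr=0: RD_PORT; after: ALU=1 MUL=0 MEM=2 BR=1, R=1, W=1
[3] ALU needs rd=1 wr=1: ok; after: ALU=0 MUL=0 MEM=2 BR=1, R=0, W=0
[4] MUL needs rd=2 wr=1: FU; after: ALU=0 MUL=0 MEM=2 BR=1, R=0, W=0
[5] ALU needs rd=1 wr=1: FU; after: ALU=0 MUL=0 MEM=2 BR=1, R=0, W=0
[6] MUL needs rd=2 wr=1: FU; after: ALU=0 MUL=0 MEM=2 BR=1, R=0, W=0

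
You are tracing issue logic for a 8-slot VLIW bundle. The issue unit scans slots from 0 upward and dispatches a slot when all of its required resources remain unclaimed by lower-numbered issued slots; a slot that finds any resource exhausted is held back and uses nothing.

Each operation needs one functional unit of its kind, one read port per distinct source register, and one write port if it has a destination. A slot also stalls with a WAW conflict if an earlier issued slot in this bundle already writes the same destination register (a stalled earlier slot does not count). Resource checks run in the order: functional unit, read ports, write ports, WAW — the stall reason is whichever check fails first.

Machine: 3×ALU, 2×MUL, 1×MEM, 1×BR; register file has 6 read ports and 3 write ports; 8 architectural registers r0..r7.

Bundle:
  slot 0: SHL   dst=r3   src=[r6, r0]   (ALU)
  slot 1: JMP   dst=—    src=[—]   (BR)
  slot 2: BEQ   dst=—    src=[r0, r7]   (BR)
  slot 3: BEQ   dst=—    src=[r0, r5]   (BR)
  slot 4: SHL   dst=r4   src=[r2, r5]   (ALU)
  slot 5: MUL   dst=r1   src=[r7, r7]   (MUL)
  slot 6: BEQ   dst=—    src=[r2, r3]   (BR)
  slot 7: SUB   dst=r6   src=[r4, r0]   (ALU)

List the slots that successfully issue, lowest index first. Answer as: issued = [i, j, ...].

slot 0 (ALU): ISSUE — free A2,Mu2,Ld1,B1 rp4 wp2
slot 1 (BR): ISSUE — free A2,Mu2,Ld1,B0 rp4 wp2
slot 2 (BR): stall FU — free A2,Mu2,Ld1,B0 rp4 wp2
slot 3 (BR): stall FU — free A2,Mu2,Ld1,B0 rp4 wp2
slot 4 (ALU): ISSUE — free A1,Mu2,Ld1,B0 rp2 wp1
slot 5 (MUL): ISSUE — free A1,Mu1,Ld1,B0 rp1 wp0
slot 6 (BR): stall FU — free A1,Mu1,Ld1,B0 rp1 wp0
slot 7 (ALU): stall RD_PORT — free A1,Mu1,Ld1,B0 rp1 wp0

issued = [0, 1, 4, 5]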